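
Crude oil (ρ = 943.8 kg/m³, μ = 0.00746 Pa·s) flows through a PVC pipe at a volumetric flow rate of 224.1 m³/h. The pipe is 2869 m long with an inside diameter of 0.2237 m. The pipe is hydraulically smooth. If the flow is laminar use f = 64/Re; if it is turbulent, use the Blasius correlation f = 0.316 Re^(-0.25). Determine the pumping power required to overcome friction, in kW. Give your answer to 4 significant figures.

Q = 224.1 m³/h = 224.1/3600 = 0.06225 m³/s.
Cross-sectional area A = πD²/4 = π(0.2237)²/4 = 0.0393 m²; mean velocity V = Q/A = 0.06225/0.0393 = 1.584 m/s.
Reynolds number Re = ρVD/μ = 943.8 · 1.584 · 0.2237 / 0.00746 = 4.483e+04.
Re > 4000 → turbulent. Smooth-pipe (Blasius): f = 0.316 Re^(-0.25) = 0.316/(4.483e+04)^0.25 = 0.02172.
Darcy-Weisbach: ΔP = f(L/D)(ρV²/2) = 0.02172·(2869/0.2237)·(943.8·1.584²/2) = 0.02172·1.283e+04·1184 = 3.297e+05 Pa.
Pumping power P = QΔP = 0.06225·3.297e+05 = 20526 W = 20.53 kW.

P ≈ 20.53 kW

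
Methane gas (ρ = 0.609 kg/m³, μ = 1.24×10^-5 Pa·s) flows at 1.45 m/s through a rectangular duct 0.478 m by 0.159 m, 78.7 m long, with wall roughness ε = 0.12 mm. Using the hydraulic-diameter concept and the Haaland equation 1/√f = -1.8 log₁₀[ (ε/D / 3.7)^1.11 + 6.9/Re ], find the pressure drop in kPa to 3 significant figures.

Hydraulic diameter D_h = 4A/P = 4·(0.478·0.159)/(2·(0.478+0.159)) = 0.304/1.274 = 0.2386 m.
Re = ρVD_h/μ = 0.609·1.45·0.2386/1.24e-05 = 1.699e+04.
ε/D_h = 0.00012/0.2386 = 0.000503; Haaland gives 1/√f = -1.8 log₁₀[5.1e-05+0.000406] = 6.012, so f = 0.02767.
ΔP = f(L/D_h)(ρV²/2) = 0.02767·78.7/0.2386·0.6402 = 5.842 Pa.
ΔP = 0.00584 kPa.

ΔP ≈ 0.00584 kPa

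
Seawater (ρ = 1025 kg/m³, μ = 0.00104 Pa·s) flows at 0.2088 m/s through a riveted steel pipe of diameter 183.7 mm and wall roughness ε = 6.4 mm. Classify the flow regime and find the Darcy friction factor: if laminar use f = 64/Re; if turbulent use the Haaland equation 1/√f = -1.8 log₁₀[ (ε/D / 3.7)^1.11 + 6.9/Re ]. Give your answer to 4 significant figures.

Re = ρVD/μ = 1025·0.2088·0.1837/0.00104 = 3.78e+04.
Re > 4000 → turbulent. ε/D = 0.0064/0.1837 = 0.0348; Haaland: 1/√f = -1.8 log₁₀[0.00564 + 0.000183] = 4.023, so f = 0.06178.

f ≈ 0.06178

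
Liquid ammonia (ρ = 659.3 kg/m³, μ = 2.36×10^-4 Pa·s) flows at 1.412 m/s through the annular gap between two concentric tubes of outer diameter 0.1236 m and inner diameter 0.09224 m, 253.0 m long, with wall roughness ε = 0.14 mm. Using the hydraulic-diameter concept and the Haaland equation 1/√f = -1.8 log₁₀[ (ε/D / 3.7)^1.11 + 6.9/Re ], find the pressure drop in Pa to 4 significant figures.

Hydraulic diameter D_h = 4A/P = D_o - D_i = 0.1236 - 0.09224 = 0.03136 m.
Re = ρVD_h/μ = 659.3·1.412·0.03136/0.000236 = 1.237e+05.
ε/D_h = 0.00014/0.03136 = 0.00446; Haaland gives 1/√f = -1.8 log₁₀[0.000576+5.58e-05] = 5.759, so f = 0.03015.
ΔP = f(L/D_h)(ρV²/2) = 0.03015·253/0.03136·657.2 = 1.599e+05 Pa.

ΔP ≈ 159900 Pa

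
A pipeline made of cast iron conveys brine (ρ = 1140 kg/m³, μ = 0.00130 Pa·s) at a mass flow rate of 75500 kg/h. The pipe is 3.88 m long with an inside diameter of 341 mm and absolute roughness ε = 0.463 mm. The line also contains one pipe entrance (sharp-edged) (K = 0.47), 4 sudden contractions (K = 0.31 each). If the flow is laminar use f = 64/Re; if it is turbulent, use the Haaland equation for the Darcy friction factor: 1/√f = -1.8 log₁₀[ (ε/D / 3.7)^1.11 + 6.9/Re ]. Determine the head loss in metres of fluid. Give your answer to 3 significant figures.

h_f ≈ 0.00411 m

ṁ = 75500 kg/h = 75500/3600 = 20.97 kg/s.
A = πD²/4 = π(0.341)²/4 = 0.09133 m²; mean velocity V = ṁ/(ρA) = 20.97/(1140 · 0.09133) = 0.2014 m/s.
Reynolds number Re = ρVD/μ = 1140 · 0.2014 · 0.341 / 0.0013 = 6.024e+04.
Re > 4000 → turbulent. Relative roughness ε/D = 0.000463/0.341 = 0.00136. Haaland: 1/√f = -1.8 log₁₀[(0.00136/3.7)^1.11 + 6.9/6.024e+04] = -1.8 log₁₀[0.000154 + 0.000115] = 6.429, so f = 0.0242.
Total minor-loss coefficient ΣK = 1·0.47 + 4·0.31 = 1.71.
ΔP = [f·L/D + ΣK]·(ρV²/2) = [0.0242·3.88/0.341 + 1.71]·(1140·0.2014²/2) = [0.2753 + 1.71]·23.13 = 45.92 Pa.
Head loss h_f = ΔP/(ρg) = 45.92/(1140·9.81) = 0.00411 m.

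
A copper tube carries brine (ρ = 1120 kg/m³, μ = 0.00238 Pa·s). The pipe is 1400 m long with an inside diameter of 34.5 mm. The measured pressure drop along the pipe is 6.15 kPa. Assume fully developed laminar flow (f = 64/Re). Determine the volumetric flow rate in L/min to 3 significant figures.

Q ≈ 3.85 L/min

For laminar flow, f = 64/Re with Re = ρVD/μ, so Darcy-Weisbach reduces to ΔP = 32μLV/D². Solving for V: V = ΔP·D²/(32μL) = 6150·(0.0345)²/(32·0.00238·1400) = 0.06865 m/s.
Check: Re = ρVD/μ = 1120·0.06865·0.0345/0.00238 = 1115 < 2300, so the laminar assumption holds.
Q = V·A = 0.06865·(π/4·0.0345²) = 6.418e-05 m³/s = 3.85 L/min.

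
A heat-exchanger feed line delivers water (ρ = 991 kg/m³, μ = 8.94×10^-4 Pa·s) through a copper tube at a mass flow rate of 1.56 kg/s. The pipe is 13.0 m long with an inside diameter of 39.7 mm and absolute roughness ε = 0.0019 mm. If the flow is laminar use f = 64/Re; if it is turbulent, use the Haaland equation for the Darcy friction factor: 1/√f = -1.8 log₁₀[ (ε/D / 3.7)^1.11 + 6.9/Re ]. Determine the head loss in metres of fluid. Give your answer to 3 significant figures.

h_f ≈ 0.549 m

A = πD²/4 = π(0.0397)²/4 = 0.001238 m²; mean velocity V = ṁ/(ρA) = 1.56/(991 · 0.001238) = 1.272 m/s.
Reynolds number Re = ρVD/μ = 991 · 1.272 · 0.0397 / 0.000894 = 5.596e+04.
Re > 4000 → turbulent. Relative roughness ε/D = 1.9e-06/0.0397 = 4.79e-05. Haaland: 1/√f = -1.8 log₁₀[(4.79e-05/3.7)^1.11 + 6.9/5.596e+04] = -1.8 log₁₀[3.75e-06 + 0.000123] = 7.013, so f = 0.02033.
Darcy-Weisbach: ΔP = f(L/D)(ρV²/2) = 0.02033·(13/0.0397)·(991·1.272²/2) = 0.02033·327.5·801.3 = 5335 Pa.
Head loss h_f = ΔP/(ρg) = 5335/(991·9.81) = 0.549 m.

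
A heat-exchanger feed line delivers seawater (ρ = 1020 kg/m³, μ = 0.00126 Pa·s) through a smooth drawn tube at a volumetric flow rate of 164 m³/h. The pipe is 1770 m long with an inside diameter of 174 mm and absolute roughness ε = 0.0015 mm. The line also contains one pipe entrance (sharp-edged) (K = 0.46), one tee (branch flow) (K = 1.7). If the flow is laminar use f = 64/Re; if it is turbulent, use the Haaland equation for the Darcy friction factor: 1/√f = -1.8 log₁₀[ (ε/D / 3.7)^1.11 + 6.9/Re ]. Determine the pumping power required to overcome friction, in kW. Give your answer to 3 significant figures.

P ≈ 12.9 kW

Q = 164 m³/h = 164/3600 = 0.04556 m³/s.
Cross-sectional area A = πD²/4 = π(0.174)²/4 = 0.02378 m²; mean velocity V = Q/A = 0.04556/0.02378 = 1.916 m/s.
Reynolds number Re = ρVD/μ = 1020 · 1.916 · 0.174 / 0.00126 = 2.699e+05.
Re > 4000 → turbulent. Relative roughness ε/D = 1.5e-06/0.174 = 8.62e-06. Haaland: 1/√f = -1.8 log₁₀[(8.62e-06/3.7)^1.11 + 6.9/2.699e+05] = -1.8 log₁₀[5.59e-07 + 2.56e-05] = 8.249, so f = 0.0147.
Total minor-loss coefficient ΣK = 1·0.46 + 1·1.7 = 2.16.
ΔP = [f·L/D + ΣK]·(ρV²/2) = [0.0147·1770/0.174 + 2.16]·(1020·1.916²/2) = [149.5 + 2.16]·1872 = 2.839e+05 Pa.
Pumping power P = QΔP = 0.04556·2.839e+05 = 12930 W = 12.9 kW.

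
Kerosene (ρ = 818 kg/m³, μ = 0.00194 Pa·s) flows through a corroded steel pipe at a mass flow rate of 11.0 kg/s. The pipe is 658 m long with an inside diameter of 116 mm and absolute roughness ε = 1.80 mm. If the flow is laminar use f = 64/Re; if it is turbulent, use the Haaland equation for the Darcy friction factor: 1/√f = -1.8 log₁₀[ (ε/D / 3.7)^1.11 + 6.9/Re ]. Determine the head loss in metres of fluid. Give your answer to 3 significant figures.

A = πD²/4 = π(0.116)²/4 = 0.01057 m²; mean velocity V = ṁ/(ρA) = 11/(818 · 0.01057) = 1.272 m/s.
Reynolds number Re = ρVD/μ = 818 · 1.272 · 0.116 / 0.00194 = 6.224e+04.
Re > 4000 → turbulent. Relative roughness ε/D = 0.0018/0.116 = 0.0155. Haaland: 1/√f = -1.8 log₁₀[(0.0155/3.7)^1.11 + 6.9/6.224e+04] = -1.8 log₁₀[0.0023 + 0.000111] = 4.713, so f = 0.04502.
Darcy-Weisbach: ΔP = f(L/D)(ρV²/2) = 0.04502·(658/0.116)·(818·1.272²/2) = 0.04502·5672·662.2 = 1.691e+05 Pa.
Head loss h_f = ΔP/(ρg) = 1.691e+05/(818·9.81) = 21.1 m.

h_f ≈ 21.1 m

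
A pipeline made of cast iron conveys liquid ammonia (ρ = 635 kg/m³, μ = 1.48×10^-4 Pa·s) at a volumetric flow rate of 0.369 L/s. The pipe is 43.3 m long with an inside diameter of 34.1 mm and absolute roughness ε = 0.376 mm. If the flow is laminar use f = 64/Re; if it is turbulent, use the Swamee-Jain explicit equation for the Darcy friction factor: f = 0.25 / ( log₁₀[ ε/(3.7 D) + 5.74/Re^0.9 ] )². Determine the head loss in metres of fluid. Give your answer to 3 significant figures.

Q = 0.369 L/s = 0.369/1000 = 0.000369 m³/s.
Cross-sectional area A = πD²/4 = π(0.0341)²/4 = 0.0009133 m²; mean velocity V = Q/A = 0.000369/0.0009133 = 0.404 m/s.
Reynolds number Re = ρVD/μ = 635 · 0.404 · 0.0341 / 0.000148 = 5.911e+04.
Re > 4000 → turbulent. Relative roughness ε/D = 0.000376/0.0341 = 0.011. Swamee-Jain: f = 0.25/(log₁₀[0.011/3.7 + 5.74/5.911e+04^0.9])² = 0.25/(log₁₀[0.00298 + 0.000291])² = 0.25/(-2.485)² = 0.04048.
Darcy-Weisbach: ΔP = f(L/D)(ρV²/2) = 0.04048·(43.3/0.0341)·(635·0.404²/2) = 0.04048·1270·51.83 = 2664 Pa.
Head loss h_f = ΔP/(ρg) = 2664/(635·9.81) = 0.428 m.

h_f ≈ 0.428 m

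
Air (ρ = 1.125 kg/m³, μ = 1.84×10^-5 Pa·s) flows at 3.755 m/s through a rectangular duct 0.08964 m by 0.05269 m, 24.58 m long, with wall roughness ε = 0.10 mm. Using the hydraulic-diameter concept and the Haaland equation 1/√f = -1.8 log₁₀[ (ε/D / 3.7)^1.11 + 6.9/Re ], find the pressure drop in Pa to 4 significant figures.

Hydraulic diameter D_h = 4A/P = 4·(0.08964·0.05269)/(2·(0.08964+0.05269)) = 0.01889/0.2847 = 0.06637 m.
Re = ρVD_h/μ = 1.125·3.755·0.06637/1.84e-05 = 1.524e+04.
ε/D_h = 0.0001/0.06637 = 0.00151; Haaland gives 1/√f = -1.8 log₁₀[0.000173+0.000453] = 5.767, so f = 0.03007.
ΔP = f(L/D_h)(ρV²/2) = 0.03007·24.58/0.06637·7.931 = 88.32 Pa.

ΔP ≈ 88.32 Pa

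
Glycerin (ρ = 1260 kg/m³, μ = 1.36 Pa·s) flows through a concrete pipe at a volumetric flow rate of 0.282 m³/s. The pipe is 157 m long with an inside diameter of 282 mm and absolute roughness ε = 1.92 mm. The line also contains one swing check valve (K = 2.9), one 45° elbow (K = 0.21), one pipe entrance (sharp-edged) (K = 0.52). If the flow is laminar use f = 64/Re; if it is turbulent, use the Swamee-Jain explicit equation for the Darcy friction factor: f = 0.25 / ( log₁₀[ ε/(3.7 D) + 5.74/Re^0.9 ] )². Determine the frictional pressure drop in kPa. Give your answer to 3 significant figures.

ΔP ≈ 435 kPa

Cross-sectional area A = πD²/4 = π(0.282)²/4 = 0.06246 m²; mean velocity V = Q/A = 0.282/0.06246 = 4.515 m/s.
Reynolds number Re = ρVD/μ = 1260 · 4.515 · 0.282 / 1.36 = 1180.
Re < 2300 → laminar flow, so f = 64/Re = 64/1180 = 0.05425 (the turbulent correlation is not needed).
Total minor-loss coefficient ΣK = 1·2.9 + 1·0.21 + 1·0.52 = 3.63.
ΔP = [f·L/D + ΣK]·(ρV²/2) = [0.05425·157/0.282 + 3.63]·(1260·4.515²/2) = [30.21 + 3.63]·1.284e+04 = 4.345e+05 Pa.
ΔP = 4.345e+05 Pa = 435 kPa.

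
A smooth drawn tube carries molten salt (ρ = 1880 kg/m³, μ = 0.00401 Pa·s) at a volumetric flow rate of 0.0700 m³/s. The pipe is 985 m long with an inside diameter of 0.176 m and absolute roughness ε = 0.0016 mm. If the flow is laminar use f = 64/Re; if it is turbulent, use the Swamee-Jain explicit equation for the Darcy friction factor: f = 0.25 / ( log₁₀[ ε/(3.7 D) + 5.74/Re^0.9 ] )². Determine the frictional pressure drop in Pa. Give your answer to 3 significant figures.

ΔP ≈ 658000 Pa

Cross-sectional area A = πD²/4 = π(0.176)²/4 = 0.02433 m²; mean velocity V = Q/A = 0.07/0.02433 = 2.877 m/s.
Reynolds number Re = ρVD/μ = 1880 · 2.877 · 0.176 / 0.00401 = 2.374e+05.
Re > 4000 → turbulent. Relative roughness ε/D = 1.6e-06/0.176 = 9.09e-06. Swamee-Jain: f = 0.25/(log₁₀[9.09e-06/3.7 + 5.74/2.374e+05^0.9])² = 0.25/(log₁₀[2.46e-06 + 8.34e-05])² = 0.25/(-4.066)² = 0.01512.
Darcy-Weisbach: ΔP = f(L/D)(ρV²/2) = 0.01512·(985/0.176)·(1880·2.877²/2) = 0.01512·5597·7782 = 6.585e+05 Pa.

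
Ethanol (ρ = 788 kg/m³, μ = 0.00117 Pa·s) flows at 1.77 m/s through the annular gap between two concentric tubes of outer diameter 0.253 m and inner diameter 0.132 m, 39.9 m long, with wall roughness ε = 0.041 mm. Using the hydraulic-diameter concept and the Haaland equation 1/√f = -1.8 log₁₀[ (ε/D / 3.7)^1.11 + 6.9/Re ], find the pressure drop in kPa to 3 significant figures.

Hydraulic diameter D_h = 4A/P = D_o - D_i = 0.253 - 0.132 = 0.121 m.
Re = ρVD_h/μ = 788·1.77·0.121/0.00117 = 1.442e+05.
ε/D_h = 4.1e-05/0.121 = 0.000339; Haaland gives 1/√f = -1.8 log₁₀[3.29e-05+4.78e-05] = 7.367, so f = 0.01843.
ΔP = f(L/D_h)(ρV²/2) = 0.01843·39.9/0.121·1234 = 7500 Pa.
ΔP = 7.50 kPa.

ΔP ≈ 7.50 kPa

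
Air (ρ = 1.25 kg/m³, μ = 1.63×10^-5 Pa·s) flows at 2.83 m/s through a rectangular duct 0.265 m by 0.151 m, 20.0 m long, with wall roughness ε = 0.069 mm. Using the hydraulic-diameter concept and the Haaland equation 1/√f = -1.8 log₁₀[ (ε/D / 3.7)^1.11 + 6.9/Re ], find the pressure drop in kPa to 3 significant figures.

ΔP ≈ 0.0117 kPa

Hydraulic diameter D_h = 4A/P = 4·(0.265·0.151)/(2·(0.265+0.151)) = 0.1601/0.832 = 0.1924 m.
Re = ρVD_h/μ = 1.25·2.83·0.1924/1.63e-05 = 4.175e+04.
ε/D_h = 6.9e-05/0.1924 = 0.000359; Haaland gives 1/√f = -1.8 log₁₀[3.51e-05+0.000165] = 6.657, so f = 0.02257.
ΔP = f(L/D_h)(ρV²/2) = 0.02257·20/0.1924·5.006 = 11.74 Pa.
ΔP = 0.0117 kPa.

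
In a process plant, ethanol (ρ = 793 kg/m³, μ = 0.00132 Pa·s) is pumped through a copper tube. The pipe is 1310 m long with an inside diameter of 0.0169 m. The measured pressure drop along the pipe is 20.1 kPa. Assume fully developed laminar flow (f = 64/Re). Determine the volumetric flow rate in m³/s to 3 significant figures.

Q ≈ 2.33×10^-5 m³/s

For laminar flow, f = 64/Re with Re = ρVD/μ, so Darcy-Weisbach reduces to ΔP = 32μLV/D². Solving for V: V = ΔP·D²/(32μL) = 2.01e+04·(0.0169)²/(32·0.00132·1310) = 0.1037 m/s.
Check: Re = ρVD/μ = 793·0.1037·0.0169/0.00132 = 1053 < 2300, so the laminar assumption holds.
Q = V·A = 0.1037·(π/4·0.0169²) = 2.327e-05 m³/s = 2.33×10^-5 m³/s.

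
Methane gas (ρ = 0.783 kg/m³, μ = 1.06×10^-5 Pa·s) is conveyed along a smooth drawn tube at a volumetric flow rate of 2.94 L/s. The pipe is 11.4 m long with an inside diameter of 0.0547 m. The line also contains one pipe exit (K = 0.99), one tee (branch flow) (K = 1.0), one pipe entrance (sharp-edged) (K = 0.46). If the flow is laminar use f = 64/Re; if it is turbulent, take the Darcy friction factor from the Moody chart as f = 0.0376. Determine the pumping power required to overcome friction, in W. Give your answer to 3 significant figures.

P ≈ 0.0185 W

Q = 2.94 L/s = 2.94/1000 = 0.00294 m³/s.
Cross-sectional area A = πD²/4 = π(0.0547)²/4 = 0.00235 m²; mean velocity V = Q/A = 0.00294/0.00235 = 1.251 m/s.
Reynolds number Re = ρVD/μ = 0.783 · 1.251 · 0.0547 / 1.06e-05 = 5055.
Re > 4000 → turbulent; use the Moody-chart value f = 0.0376.
Total minor-loss coefficient ΣK = 1·0.99 + 1·1 + 1·0.46 = 2.45.
ΔP = [f·L/D + ΣK]·(ρV²/2) = [0.0376·11.4/0.0547 + 2.45]·(0.783·1.251²/2) = [7.836 + 2.45]·0.6128 = 6.303 Pa.
Pumping power P = QΔP = 0.00294·6.303 = 0.01853 W = 0.0185 W.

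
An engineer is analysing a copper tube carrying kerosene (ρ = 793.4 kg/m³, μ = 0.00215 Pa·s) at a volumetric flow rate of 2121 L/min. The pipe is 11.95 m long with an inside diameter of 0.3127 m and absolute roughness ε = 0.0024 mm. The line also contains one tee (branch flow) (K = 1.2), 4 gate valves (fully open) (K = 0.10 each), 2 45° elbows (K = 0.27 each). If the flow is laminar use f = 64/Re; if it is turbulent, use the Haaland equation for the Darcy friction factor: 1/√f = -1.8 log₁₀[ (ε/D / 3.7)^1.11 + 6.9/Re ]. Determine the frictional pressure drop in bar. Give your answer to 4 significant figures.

ΔP ≈ 0.002456 bar

Q = 2121 L/min = 2121/60000 = 0.03535 m³/s.
Cross-sectional area A = πD²/4 = π(0.3127)²/4 = 0.0768 m²; mean velocity V = Q/A = 0.03535/0.0768 = 0.4603 m/s.
Reynolds number Re = ρVD/μ = 793.4 · 0.4603 · 0.3127 / 0.00215 = 5.312e+04.
Re > 4000 → turbulent. Relative roughness ε/D = 2.4e-06/0.3127 = 7.68e-06. Haaland: 1/√f = -1.8 log₁₀[(7.68e-06/3.7)^1.11 + 6.9/5.312e+04] = -1.8 log₁₀[4.92e-07 + 0.00013] = 6.993, so f = 0.02045.
Total minor-loss coefficient ΣK = 1·1.2 + 4·0.1 + 2·0.27 = 2.14.
ΔP = [f·L/D + ΣK]·(ρV²/2) = [0.02045·11.95/0.3127 + 2.14]·(793.4·0.4603²/2) = [0.7816 + 2.14]·84.05 = 245.6 Pa.
ΔP = 245.6 Pa = 0.002456 bar.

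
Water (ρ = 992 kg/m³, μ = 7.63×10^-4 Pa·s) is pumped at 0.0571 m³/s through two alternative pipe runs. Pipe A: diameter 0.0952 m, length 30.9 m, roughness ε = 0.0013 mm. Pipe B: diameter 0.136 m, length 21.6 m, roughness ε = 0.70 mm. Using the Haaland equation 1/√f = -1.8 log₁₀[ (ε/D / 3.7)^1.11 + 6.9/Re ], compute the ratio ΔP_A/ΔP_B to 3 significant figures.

ΔP_A/ΔP_B ≈ 3.27

Pipe A: V = Q/A = 0.0571/0.007118 = 8.022 m/s; Re = 9.929e+05; ε/D = 1.37e-05; Haaland → f = 0.01185; ΔP_A = f(L/D)(ρV²/2) = 1.228e+05 Pa.
Pipe B: V = Q/A = 0.0571/0.01453 = 3.931 m/s; Re = 6.95e+05; ε/D = 0.00515; Haaland → f = 0.03082; ΔP_B = f(L/D)(ρV²/2) = 3.751e+04 Pa.
ΔP_A/ΔP_B = 1.228e+05/3.751e+04 = 3.27.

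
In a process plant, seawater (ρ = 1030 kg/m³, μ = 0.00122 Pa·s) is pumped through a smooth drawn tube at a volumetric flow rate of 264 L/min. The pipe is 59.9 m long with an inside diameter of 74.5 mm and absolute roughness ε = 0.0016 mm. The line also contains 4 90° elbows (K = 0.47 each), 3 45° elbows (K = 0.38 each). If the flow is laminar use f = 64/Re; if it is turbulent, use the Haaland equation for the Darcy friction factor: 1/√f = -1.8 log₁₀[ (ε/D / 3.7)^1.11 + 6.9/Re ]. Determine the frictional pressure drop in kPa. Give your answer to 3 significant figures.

ΔP ≈ 9.90 kPa

Q = 264 L/min = 264/60000 = 0.0044 m³/s.
Cross-sectional area A = πD²/4 = π(0.0745)²/4 = 0.004359 m²; mean velocity V = Q/A = 0.0044/0.004359 = 1.009 m/s.
Reynolds number Re = ρVD/μ = 1030 · 1.009 · 0.0745 / 0.00122 = 6.349e+04.
Re > 4000 → turbulent. Relative roughness ε/D = 1.6e-06/0.0745 = 2.15e-05. Haaland: 1/√f = -1.8 log₁₀[(2.15e-05/3.7)^1.11 + 6.9/6.349e+04] = -1.8 log₁₀[1.54e-06 + 0.000109] = 7.124, so f = 0.0197.
Total minor-loss coefficient ΣK = 4·0.47 + 3·0.38 = 3.02.
ΔP = [f·L/D + ΣK]·(ρV²/2) = [0.0197·59.9/0.0745 + 3.02]·(1030·1.009²/2) = [15.84 + 3.02]·524.7 = 9897 Pa.
ΔP = 9897 Pa = 9.90 kPa.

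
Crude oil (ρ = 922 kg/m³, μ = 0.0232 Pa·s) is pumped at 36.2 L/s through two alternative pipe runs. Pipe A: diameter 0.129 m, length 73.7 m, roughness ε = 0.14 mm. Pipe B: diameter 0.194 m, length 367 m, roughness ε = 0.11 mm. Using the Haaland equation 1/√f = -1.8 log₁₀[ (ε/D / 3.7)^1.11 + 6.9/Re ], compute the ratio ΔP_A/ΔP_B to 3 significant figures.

Pipe A: V = Q/A = 0.0362/0.01307 = 2.77 m/s; Re = 1.42e+04; ε/D = 0.00109; Haaland → f = 0.02981; ΔP_A = f(L/D)(ρV²/2) = 6.023e+04 Pa.
Pipe B: V = Q/A = 0.0362/0.02956 = 1.225 m/s; Re = 9442; ε/D = 0.000567; Haaland → f = 0.03206; ΔP_B = f(L/D)(ρV²/2) = 4.193e+04 Pa.
ΔP_A/ΔP_B = 6.023e+04/4.193e+04 = 1.44.

ΔP_A/ΔP_B ≈ 1.44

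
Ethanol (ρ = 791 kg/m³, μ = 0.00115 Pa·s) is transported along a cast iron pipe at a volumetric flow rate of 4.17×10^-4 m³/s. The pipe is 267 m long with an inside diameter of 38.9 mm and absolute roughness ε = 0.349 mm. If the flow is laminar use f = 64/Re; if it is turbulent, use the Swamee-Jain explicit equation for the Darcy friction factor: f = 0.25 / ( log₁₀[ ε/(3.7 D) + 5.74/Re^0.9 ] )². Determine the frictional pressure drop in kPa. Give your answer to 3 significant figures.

ΔP ≈ 14.5 kPa

Cross-sectional area A = πD²/4 = π(0.0389)²/4 = 0.001188 m²; mean velocity V = Q/A = 0.000417/0.001188 = 0.3509 m/s.
Reynolds number Re = ρVD/μ = 791 · 0.3509 · 0.0389 / 0.00115 = 9388.
Re > 4000 → turbulent. Relative roughness ε/D = 0.000349/0.0389 = 0.00897. Swamee-Jain: f = 0.25/(log₁₀[0.00897/3.7 + 5.74/9388^0.9])² = 0.25/(log₁₀[0.00242 + 0.00153])² = 0.25/(-2.403)² = 0.04328.
Darcy-Weisbach: ΔP = f(L/D)(ρV²/2) = 0.04328·(267/0.0389)·(791·0.3509²/2) = 0.04328·6864·48.69 = 1.447e+04 Pa.
ΔP = 1.447e+04 Pa = 14.5 kPa.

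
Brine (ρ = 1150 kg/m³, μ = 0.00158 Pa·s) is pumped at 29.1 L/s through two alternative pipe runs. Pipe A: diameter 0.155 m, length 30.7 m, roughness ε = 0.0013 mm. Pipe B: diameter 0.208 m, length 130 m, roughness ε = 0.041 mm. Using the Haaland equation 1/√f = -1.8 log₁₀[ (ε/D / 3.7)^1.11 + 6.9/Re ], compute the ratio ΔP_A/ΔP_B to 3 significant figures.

Pipe A: V = Q/A = 0.0291/0.01887 = 1.542 m/s; Re = 1.74e+05; ε/D = 8.39e-06; Haaland → f = 0.01597; ΔP_A = f(L/D)(ρV²/2) = 4327 Pa.
Pipe B: V = Q/A = 0.0291/0.03398 = 0.8564 m/s; Re = 1.297e+05; ε/D = 0.000197; Haaland → f = 0.01795; ΔP_B = f(L/D)(ρV²/2) = 4730 Pa.
ΔP_A/ΔP_B = 4327/4730 = 0.915.

ΔP_A/ΔP_B ≈ 0.915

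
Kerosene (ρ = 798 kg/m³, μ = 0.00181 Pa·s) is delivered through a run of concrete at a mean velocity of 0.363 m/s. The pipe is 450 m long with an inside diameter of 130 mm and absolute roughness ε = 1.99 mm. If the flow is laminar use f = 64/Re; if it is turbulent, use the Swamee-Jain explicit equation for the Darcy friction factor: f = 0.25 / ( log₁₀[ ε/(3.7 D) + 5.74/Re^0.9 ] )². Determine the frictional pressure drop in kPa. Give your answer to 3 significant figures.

ΔP ≈ 8.52 kPa

Reynolds number Re = ρVD/μ = 798 · 0.363 · 0.13 / 0.00181 = 2.081e+04.
Re > 4000 → turbulent. Relative roughness ε/D = 0.00199/0.13 = 0.0153. Swamee-Jain: f = 0.25/(log₁₀[0.0153/3.7 + 5.74/2.081e+04^0.9])² = 0.25/(log₁₀[0.00414 + 0.000746])² = 0.25/(-2.311)² = 0.0468.
Darcy-Weisbach: ΔP = f(L/D)(ρV²/2) = 0.0468·(450/0.13)·(798·0.363²/2) = 0.0468·3462·52.58 = 8517 Pa.
ΔP = 8517 Pa = 8.52 kPa.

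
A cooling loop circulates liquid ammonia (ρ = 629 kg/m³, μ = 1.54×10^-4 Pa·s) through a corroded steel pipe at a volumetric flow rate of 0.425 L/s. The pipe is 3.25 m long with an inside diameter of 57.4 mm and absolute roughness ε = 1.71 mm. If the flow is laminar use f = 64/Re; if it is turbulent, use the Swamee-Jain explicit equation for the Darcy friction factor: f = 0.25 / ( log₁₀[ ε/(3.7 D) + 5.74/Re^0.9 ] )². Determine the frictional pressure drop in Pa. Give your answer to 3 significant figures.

Q = 0.425 L/s = 0.425/1000 = 0.000425 m³/s.
Cross-sectional area A = πD²/4 = π(0.0574)²/4 = 0.002588 m²; mean velocity V = Q/A = 0.000425/0.002588 = 0.1642 m/s.
Reynolds number Re = ρVD/μ = 629 · 0.1642 · 0.0574 / 0.000154 = 3.85e+04.
Re > 4000 → turbulent. Relative roughness ε/D = 0.00171/0.0574 = 0.0298. Swamee-Jain: f = 0.25/(log₁₀[0.0298/3.7 + 5.74/3.85e+04^0.9])² = 0.25/(log₁₀[0.00805 + 0.000428])² = 0.25/(-2.072)² = 0.05825.
Darcy-Weisbach: ΔP = f(L/D)(ρV²/2) = 0.05825·(3.25/0.0574)·(629·0.1642²/2) = 0.05825·56.62·8.483 = 27.98 Pa.

ΔP ≈ 28.0 Pa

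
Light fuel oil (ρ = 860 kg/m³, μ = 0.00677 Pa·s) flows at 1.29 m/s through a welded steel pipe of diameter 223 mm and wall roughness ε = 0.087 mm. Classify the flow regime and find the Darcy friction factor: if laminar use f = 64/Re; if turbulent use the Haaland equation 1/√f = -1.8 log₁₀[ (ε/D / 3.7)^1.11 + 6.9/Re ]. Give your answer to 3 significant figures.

f ≈ 0.0233

Re = ρVD/μ = 860·1.29·0.223/0.00677 = 3.654e+04.
Re > 4000 → turbulent. ε/D = 8.7e-05/0.223 = 0.00039; Haaland: 1/√f = -1.8 log₁₀[3.85e-05 + 0.000189] = 6.558, so f = 0.02325.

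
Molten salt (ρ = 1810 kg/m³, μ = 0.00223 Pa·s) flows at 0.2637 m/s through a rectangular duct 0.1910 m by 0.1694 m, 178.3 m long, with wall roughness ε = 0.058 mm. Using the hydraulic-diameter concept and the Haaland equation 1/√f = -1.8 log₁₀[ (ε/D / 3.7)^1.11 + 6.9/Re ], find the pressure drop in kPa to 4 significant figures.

Hydraulic diameter D_h = 4A/P = 4·(0.191·0.1694)/(2·(0.191+0.1694)) = 0.1294/0.7208 = 0.1796 m.
Re = ρVD_h/μ = 1810·0.2637·0.1796/0.00223 = 3.843e+04.
ε/D_h = 5.8e-05/0.1796 = 0.000323; Haaland gives 1/√f = -1.8 log₁₀[3.12e-05+0.00018] = 6.617, so f = 0.02284.
ΔP = f(L/D_h)(ρV²/2) = 0.02284·178.3/0.1796·62.93 = 1427 Pa.
ΔP = 1.427 kPa.

ΔP ≈ 1.427 kPa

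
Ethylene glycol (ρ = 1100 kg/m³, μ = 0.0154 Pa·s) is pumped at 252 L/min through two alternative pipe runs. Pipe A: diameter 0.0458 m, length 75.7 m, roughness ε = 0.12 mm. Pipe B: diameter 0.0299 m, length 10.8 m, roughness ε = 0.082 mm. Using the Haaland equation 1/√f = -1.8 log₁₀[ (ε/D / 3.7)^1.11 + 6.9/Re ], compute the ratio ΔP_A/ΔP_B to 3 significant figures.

Pipe A: V = Q/A = 0.0042/0.001647 = 2.549 m/s; Re = 8340; ε/D = 0.00262; Haaland → f = 0.03569; ΔP_A = f(L/D)(ρV²/2) = 2.109e+05 Pa.
Pipe B: V = Q/A = 0.0042/0.0007022 = 5.982 m/s; Re = 1.277e+04; ε/D = 0.00274; Haaland → f = 0.03301; ΔP_B = f(L/D)(ρV²/2) = 2.346e+05 Pa.
ΔP_A/ΔP_B = 2.109e+05/2.346e+05 = 0.899.

ΔP_A/ΔP_B ≈ 0.899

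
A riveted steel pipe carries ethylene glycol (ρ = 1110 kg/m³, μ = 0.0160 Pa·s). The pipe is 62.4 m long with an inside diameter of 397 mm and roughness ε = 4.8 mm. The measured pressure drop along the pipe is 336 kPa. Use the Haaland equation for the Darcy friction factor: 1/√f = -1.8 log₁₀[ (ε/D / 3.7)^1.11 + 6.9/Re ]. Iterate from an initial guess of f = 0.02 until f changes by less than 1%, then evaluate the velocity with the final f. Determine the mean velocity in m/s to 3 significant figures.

Rearranging Darcy-Weisbach: V = √(2·ΔP·D/(f·L·ρ)). With ε/D = 0.0048/0.397 = 0.0121, iterate starting from f = 0.02:
  f = 0.02 → V = √(2·3.36e+05·0.397/(0.02·62.4·1110)) = 13.88 m/s; Re = ρVD/μ = 3.822e+05; f → 0.04067
  f = 0.04067 → V = 9.731 m/s; Re = 2.68e+05; f → 0.04073
Converged (Δf/f < 1%). With the final f = 0.04073: V = √(2·3.36e+05·0.397/(0.04073·62.4·1110)) = 9.725 m/s.

V ≈ 9.72 m/s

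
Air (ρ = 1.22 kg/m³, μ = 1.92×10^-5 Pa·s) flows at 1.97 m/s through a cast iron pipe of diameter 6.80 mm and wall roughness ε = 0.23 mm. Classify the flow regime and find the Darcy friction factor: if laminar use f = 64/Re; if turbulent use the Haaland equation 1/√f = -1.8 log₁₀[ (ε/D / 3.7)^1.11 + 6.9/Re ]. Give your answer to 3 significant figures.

f ≈ 0.0752

Re = ρVD/μ = 1.22·1.97·0.0068/1.92e-05 = 851.2.
Re < 2300 → laminar, so f = 64/Re = 0.07519 (roughness is irrelevant in laminar flow).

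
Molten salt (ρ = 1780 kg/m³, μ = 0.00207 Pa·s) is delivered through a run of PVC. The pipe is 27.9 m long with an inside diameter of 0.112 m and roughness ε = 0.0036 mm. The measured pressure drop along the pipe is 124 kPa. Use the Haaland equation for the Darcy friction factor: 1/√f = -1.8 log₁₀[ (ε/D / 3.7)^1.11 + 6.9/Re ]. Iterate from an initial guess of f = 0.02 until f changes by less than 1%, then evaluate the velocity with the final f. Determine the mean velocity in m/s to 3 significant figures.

V ≈ 6.56 m/s

Rearranging Darcy-Weisbach: V = √(2·ΔP·D/(f·L·ρ)). With ε/D = 3.6e-06/0.112 = 3.21e-05, iterate starting from f = 0.02:
  f = 0.02 → V = √(2·1.24e+05·0.112/(0.02·27.9·1780)) = 5.288 m/s; Re = ρVD/μ = 5.093e+05; f → 0.01341
  f = 0.01341 → V = 6.458 m/s; Re = 6.219e+05; f → 0.01302
  f = 0.01302 → V = 6.555 m/s; Re = 6.313e+05; f → 0.01299
Converged (Δf/f < 1%). With the final f = 0.01299: V = √(2·1.24e+05·0.112/(0.01299·27.9·1780)) = 6.562 m/s.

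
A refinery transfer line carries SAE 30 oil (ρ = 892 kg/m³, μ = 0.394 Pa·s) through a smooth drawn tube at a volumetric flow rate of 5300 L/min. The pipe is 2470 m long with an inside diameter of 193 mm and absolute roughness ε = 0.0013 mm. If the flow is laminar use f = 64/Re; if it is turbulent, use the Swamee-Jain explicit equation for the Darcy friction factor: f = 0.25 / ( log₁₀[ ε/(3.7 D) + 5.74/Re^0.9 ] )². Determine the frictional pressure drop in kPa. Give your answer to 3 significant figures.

ΔP ≈ 2520 kPa

Q = 5300 L/min = 5300/60000 = 0.08833 m³/s.
Cross-sectional area A = πD²/4 = π(0.193)²/4 = 0.02926 m²; mean velocity V = Q/A = 0.08833/0.02926 = 3.019 m/s.
Reynolds number Re = ρVD/μ = 892 · 3.019 · 0.193 / 0.394 = 1319.
Re < 2300 → laminar flow, so f = 64/Re = 64/1319 = 0.04851 (the turbulent correlation is not needed).
Darcy-Weisbach: ΔP = f(L/D)(ρV²/2) = 0.04851·(2470/0.193)·(892·3.019²/2) = 0.04851·1.28e+04·4066 = 2.524e+06 Pa.
ΔP = 2.524e+06 Pa = 2520 kPa.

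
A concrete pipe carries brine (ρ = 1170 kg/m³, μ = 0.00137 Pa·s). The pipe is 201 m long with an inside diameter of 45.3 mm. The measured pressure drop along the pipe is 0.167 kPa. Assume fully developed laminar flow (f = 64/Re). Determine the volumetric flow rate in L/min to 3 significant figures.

For laminar flow, f = 64/Re with Re = ρVD/μ, so Darcy-Weisbach reduces to ΔP = 32μLV/D². Solving for V: V = ΔP·D²/(32μL) = 167·(0.0453)²/(32·0.00137·201) = 0.03889 m/s.
Check: Re = ρVD/μ = 1170·0.03889·0.0453/0.00137 = 1505 < 2300, so the laminar assumption holds.
Q = V·A = 0.03889·(π/4·0.0453²) = 6.268e-05 m³/s = 3.76 L/min.

Q ≈ 3.76 L/min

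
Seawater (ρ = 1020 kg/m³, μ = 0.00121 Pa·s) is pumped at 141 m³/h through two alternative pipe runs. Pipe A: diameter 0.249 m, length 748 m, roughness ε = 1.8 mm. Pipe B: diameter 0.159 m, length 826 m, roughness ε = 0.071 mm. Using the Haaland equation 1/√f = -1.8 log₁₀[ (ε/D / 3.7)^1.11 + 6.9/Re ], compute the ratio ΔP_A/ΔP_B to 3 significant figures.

ΔP_A/ΔP_B ≈ 0.185

Pipe A: V = Q/A = 0.03917/0.0487 = 0.8043 m/s; Re = 1.688e+05; ε/D = 0.00723; Haaland → f = 0.03454; ΔP_A = f(L/D)(ρV²/2) = 3.423e+04 Pa.
Pipe B: V = Q/A = 0.03917/0.01986 = 1.973 m/s; Re = 2.644e+05; ε/D = 0.000447; Haaland → f = 0.01792; ΔP_B = f(L/D)(ρV²/2) = 1.848e+05 Pa.
ΔP_A/ΔP_B = 3.423e+04/1.848e+05 = 0.185.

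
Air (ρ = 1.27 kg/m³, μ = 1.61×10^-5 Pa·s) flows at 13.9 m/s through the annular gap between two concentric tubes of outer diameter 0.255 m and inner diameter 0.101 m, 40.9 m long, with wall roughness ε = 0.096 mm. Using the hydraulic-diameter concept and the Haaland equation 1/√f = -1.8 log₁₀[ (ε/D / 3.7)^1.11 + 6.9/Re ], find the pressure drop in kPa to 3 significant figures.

Hydraulic diameter D_h = 4A/P = D_o - D_i = 0.255 - 0.101 = 0.154 m.
Re = ρVD_h/μ = 1.27·13.9·0.154/1.61e-05 = 1.689e+05.
ε/D_h = 9.6e-05/0.154 = 0.000623; Haaland gives 1/√f = -1.8 log₁₀[6.48e-05+4.09e-05] = 7.157, so f = 0.01952.
ΔP = f(L/D_h)(ρV²/2) = 0.01952·40.9/0.154·122.7 = 636.1 Pa.
ΔP = 0.636 kPa.

ΔP ≈ 0.636 kPa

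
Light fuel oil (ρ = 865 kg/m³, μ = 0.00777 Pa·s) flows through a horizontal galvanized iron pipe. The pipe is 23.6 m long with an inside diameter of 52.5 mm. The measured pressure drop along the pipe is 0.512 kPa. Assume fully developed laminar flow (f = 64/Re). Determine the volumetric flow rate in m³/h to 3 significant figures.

Q ≈ 1.87 m³/h

For laminar flow, f = 64/Re with Re = ρVD/μ, so Darcy-Weisbach reduces to ΔP = 32μLV/D². Solving for V: V = ΔP·D²/(32μL) = 512·(0.0525)²/(32·0.00777·23.6) = 0.2405 m/s.
Check: Re = ρVD/μ = 865·0.2405·0.0525/0.00777 = 1406 < 2300, so the laminar assumption holds.
Q = V·A = 0.2405·(π/4·0.0525²) = 0.0005206 m³/s = 1.87 m³/h.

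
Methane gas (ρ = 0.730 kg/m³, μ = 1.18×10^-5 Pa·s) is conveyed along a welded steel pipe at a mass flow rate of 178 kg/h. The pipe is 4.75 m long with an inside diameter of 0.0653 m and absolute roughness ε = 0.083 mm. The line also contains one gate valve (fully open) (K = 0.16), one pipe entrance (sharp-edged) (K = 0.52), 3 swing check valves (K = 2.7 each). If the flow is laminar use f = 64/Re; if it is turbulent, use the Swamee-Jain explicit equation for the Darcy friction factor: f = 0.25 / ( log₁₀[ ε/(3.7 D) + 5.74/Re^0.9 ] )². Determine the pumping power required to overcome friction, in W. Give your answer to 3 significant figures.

P ≈ 106 W

ṁ = 178 kg/h = 178/3600 = 0.04944 kg/s.
A = πD²/4 = π(0.0653)²/4 = 0.003349 m²; mean velocity V = ṁ/(ρA) = 0.04944/(0.73 · 0.003349) = 20.22 m/s.
Reynolds number Re = ρVD/μ = 0.73 · 20.22 · 0.0653 / 1.18e-05 = 8.17e+04.
Re > 4000 → turbulent. Relative roughness ε/D = 8.3e-05/0.0653 = 0.00127. Swamee-Jain: f = 0.25/(log₁₀[0.00127/3.7 + 5.74/8.17e+04^0.9])² = 0.25/(log₁₀[0.000344 + 0.000218])² = 0.25/(-3.251)² = 0.02366.
Total minor-loss coefficient ΣK = 1·0.16 + 1·0.52 + 3·2.7 = 8.78.
ΔP = [f·L/D + ΣK]·(ρV²/2) = [0.02366·4.75/0.0653 + 8.78]·(0.73·20.22²/2) = [1.721 + 8.78]·149.3 = 1568 Pa.
Q = ṁ/ρ = 0.04944/0.73 = 0.06773 m³/s.
Pumping power P = QΔP = 0.06773·1568 = 106.2 W = 106 W.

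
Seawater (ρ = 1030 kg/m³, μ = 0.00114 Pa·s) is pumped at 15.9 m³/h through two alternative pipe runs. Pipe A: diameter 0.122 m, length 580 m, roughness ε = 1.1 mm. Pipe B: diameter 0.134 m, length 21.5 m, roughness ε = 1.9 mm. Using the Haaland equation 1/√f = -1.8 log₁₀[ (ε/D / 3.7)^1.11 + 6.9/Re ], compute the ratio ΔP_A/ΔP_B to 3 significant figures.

Pipe A: V = Q/A = 0.004417/0.01169 = 0.3778 m/s; Re = 4.165e+04; ε/D = 0.00902; Haaland → f = 0.03808; ΔP_A = f(L/D)(ρV²/2) = 1.331e+04 Pa.
Pipe B: V = Q/A = 0.004417/0.0141 = 0.3132 m/s; Re = 3.792e+04; ε/D = 0.0142; Haaland → f = 0.04409; ΔP_B = f(L/D)(ρV²/2) = 357.3 Pa.
ΔP_A/ΔP_B = 1.331e+04/357.3 = 37.3.

ΔP_A/ΔP_B ≈ 37.3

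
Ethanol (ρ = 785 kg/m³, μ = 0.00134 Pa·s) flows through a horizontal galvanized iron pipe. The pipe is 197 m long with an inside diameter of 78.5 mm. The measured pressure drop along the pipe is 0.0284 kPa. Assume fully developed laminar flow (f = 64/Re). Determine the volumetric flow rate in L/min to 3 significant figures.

Q ≈ 6.02 L/min

For laminar flow, f = 64/Re with Re = ρVD/μ, so Darcy-Weisbach reduces to ΔP = 32μLV/D². Solving for V: V = ΔP·D²/(32μL) = 28.4·(0.0785)²/(32·0.00134·197) = 0.02072 m/s.
Check: Re = ρVD/μ = 785·0.02072·0.0785/0.00134 = 952.7 < 2300, so the laminar assumption holds.
Q = V·A = 0.02072·(π/4·0.0785²) = 0.0001003 m³/s = 6.02 L/min.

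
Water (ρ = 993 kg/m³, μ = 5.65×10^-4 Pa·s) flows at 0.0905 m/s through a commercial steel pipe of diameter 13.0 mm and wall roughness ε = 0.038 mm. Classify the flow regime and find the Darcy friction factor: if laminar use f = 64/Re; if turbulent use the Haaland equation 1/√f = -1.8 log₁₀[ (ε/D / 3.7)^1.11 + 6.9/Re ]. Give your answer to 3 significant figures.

f ≈ 0.0310

Re = ρVD/μ = 993·0.0905·0.013/0.000565 = 2068.
Re < 2300 → laminar, so f = 64/Re = 0.03095 (roughness is irrelevant in laminar flow).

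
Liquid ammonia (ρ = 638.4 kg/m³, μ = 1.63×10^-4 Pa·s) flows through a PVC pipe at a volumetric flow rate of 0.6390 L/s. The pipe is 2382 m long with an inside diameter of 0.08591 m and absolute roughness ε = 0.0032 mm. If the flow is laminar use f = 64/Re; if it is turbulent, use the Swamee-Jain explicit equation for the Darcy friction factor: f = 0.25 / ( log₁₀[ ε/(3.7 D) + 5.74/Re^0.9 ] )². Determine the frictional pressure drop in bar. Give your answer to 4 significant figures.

ΔP ≈ 0.02405 bar

Q = 0.6390 L/s = 0.6390/1000 = 0.000639 m³/s.
Cross-sectional area A = πD²/4 = π(0.08591)²/4 = 0.005797 m²; mean velocity V = Q/A = 0.000639/0.005797 = 0.1102 m/s.
Reynolds number Re = ρVD/μ = 638.4 · 0.1102 · 0.08591 / 0.000163 = 3.709e+04.
Re > 4000 → turbulent. Relative roughness ε/D = 3.2e-06/0.08591 = 3.72e-05. Swamee-Jain: f = 0.25/(log₁₀[3.72e-05/3.7 + 5.74/3.709e+04^0.9])² = 0.25/(log₁₀[1.01e-05 + 0.000443])² = 0.25/(-3.344)² = 0.02236.
Darcy-Weisbach: ΔP = f(L/D)(ρV²/2) = 0.02236·(2382/0.08591)·(638.4·0.1102²/2) = 0.02236·2.773e+04·3.879 = 2405 Pa.
ΔP = 2405 Pa = 0.02405 bar.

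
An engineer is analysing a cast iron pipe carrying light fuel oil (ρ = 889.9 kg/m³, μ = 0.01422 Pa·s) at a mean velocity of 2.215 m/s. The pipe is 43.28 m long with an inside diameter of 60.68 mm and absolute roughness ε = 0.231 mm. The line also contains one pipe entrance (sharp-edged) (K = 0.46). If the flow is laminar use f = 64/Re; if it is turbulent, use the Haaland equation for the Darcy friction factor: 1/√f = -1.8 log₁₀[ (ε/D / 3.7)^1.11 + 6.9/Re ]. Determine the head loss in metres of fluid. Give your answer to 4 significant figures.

h_f ≈ 6.729 m

Reynolds number Re = ρVD/μ = 889.9 · 2.215 · 0.06068 / 0.0142 = 8411.
Re > 4000 → turbulent. Relative roughness ε/D = 0.000231/0.06068 = 0.00381. Haaland: 1/√f = -1.8 log₁₀[(0.00381/3.7)^1.11 + 6.9/8411] = -1.8 log₁₀[0.000483 + 0.00082] = 5.193, so f = 0.03708.
Total minor-loss coefficient ΣK = 1·0.46 = 0.46.
ΔP = [f·L/D + ΣK]·(ρV²/2) = [0.03708·43.28/0.06068 + 0.46]·(889.9·2.215²/2) = [26.45 + 0.46]·2183 = 5.874e+04 Pa.
Head loss h_f = ΔP/(ρg) = 5.874e+04/(889.9·9.81) = 6.729 m.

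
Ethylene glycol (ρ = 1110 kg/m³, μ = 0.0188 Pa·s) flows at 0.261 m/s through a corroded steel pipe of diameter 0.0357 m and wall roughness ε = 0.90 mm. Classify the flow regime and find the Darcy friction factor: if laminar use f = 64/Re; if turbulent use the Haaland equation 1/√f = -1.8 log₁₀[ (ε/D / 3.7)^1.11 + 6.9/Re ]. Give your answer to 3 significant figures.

f ≈ 0.116

Re = ρVD/μ = 1110·0.261·0.0357/0.0188 = 550.1.
Re < 2300 → laminar, so f = 64/Re = 0.1163 (roughness is irrelevant in laminar flow).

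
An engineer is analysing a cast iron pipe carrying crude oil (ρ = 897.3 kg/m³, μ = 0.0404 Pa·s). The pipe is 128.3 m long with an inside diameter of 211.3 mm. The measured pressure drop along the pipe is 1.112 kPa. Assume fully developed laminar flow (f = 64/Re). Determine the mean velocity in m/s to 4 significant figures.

For laminar flow, f = 64/Re with Re = ρVD/μ, so Darcy-Weisbach reduces to ΔP = 32μLV/D². Solving for V: V = ΔP·D²/(32μL) = 1112·(0.2113)²/(32·0.0404·128.3) = 0.2993 m/s.
Check: Re = ρVD/μ = 897.3·0.2993·0.2113/0.0404 = 1405 < 2300, so the laminar assumption holds.

V ≈ 0.2993 m/s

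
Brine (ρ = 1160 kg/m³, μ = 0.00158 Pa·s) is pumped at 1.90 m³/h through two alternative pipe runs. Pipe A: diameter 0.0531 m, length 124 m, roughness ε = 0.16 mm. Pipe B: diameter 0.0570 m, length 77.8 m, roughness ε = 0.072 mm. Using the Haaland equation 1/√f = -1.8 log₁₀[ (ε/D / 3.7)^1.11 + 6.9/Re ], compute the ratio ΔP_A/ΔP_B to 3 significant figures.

ΔP_A/ΔP_B ≈ 2.39

Pipe A: V = Q/A = 0.0005278/0.002215 = 0.2383 m/s; Re = 9291; ε/D = 0.00301; Haaland → f = 0.0354; ΔP_A = f(L/D)(ρV²/2) = 2723 Pa.
Pipe B: V = Q/A = 0.0005278/0.002552 = 0.2068 m/s; Re = 8655; ε/D = 0.00126; Haaland → f = 0.03368; ΔP_B = f(L/D)(ρV²/2) = 1141 Pa.
ΔP_A/ΔP_B = 2723/1141 = 2.39.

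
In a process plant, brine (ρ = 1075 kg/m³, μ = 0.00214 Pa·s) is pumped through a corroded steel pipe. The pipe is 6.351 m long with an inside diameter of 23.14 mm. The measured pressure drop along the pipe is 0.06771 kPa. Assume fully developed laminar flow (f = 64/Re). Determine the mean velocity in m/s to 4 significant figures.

V ≈ 0.08336 m/s

For laminar flow, f = 64/Re with Re = ρVD/μ, so Darcy-Weisbach reduces to ΔP = 32μLV/D². Solving for V: V = ΔP·D²/(32μL) = 67.71·(0.02314)²/(32·0.00214·6.351) = 0.08336 m/s.
Check: Re = ρVD/μ = 1075·0.08336·0.02314/0.00214 = 969 < 2300, so the laminar assumption holds.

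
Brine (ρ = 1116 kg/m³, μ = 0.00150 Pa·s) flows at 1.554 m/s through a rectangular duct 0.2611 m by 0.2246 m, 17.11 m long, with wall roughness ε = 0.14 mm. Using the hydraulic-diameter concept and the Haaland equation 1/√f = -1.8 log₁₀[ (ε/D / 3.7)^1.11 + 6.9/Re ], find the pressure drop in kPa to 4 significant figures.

Hydraulic diameter D_h = 4A/P = 4·(0.2611·0.2246)/(2·(0.2611+0.2246)) = 0.2346/0.9714 = 0.2415 m.
Re = ρVD_h/μ = 1116·1.554·0.2415/0.0015 = 2.792e+05.
ε/D_h = 0.00014/0.2415 = 0.00058; Haaland gives 1/√f = -1.8 log₁₀[5.98e-05+2.47e-05] = 7.332, so f = 0.0186.
ΔP = f(L/D_h)(ρV²/2) = 0.0186·17.11/0.2415·1348 = 1776 Pa.
ΔP = 1.776 kPa.

ΔP ≈ 1.776 kPa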